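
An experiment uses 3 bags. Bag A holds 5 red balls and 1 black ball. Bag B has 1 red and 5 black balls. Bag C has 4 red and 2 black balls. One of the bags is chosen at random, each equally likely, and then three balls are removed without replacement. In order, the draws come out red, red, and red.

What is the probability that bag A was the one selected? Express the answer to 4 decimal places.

Compute the likelihood of the observed sequence for each case: P(data | bag A) = (5/6)(4/5)(3/4) = 1/2; P(data | bag B) = (1/6)(0/5) = 0; P(data | bag C) = (4/6)(3/5)(2/4) = 1/5.
Multiplying each by its prior: 1/3 · 1/2 = 1/6, 1/3 · 0 = 0, 1/3 · 1/5 = 1/15; these sum to 7/30.
By Bayes' rule, P(bag A | data) = (1/6) / (7/30) = 5/7.

0.7143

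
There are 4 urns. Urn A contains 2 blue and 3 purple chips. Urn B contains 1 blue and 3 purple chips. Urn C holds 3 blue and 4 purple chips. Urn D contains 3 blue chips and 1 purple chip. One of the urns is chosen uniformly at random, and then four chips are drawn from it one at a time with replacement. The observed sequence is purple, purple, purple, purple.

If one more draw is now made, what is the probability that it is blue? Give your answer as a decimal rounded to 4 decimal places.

The likelihood of the observed sequence under each hypothesis: P(data | urn A) = (3/5)(3/5)(3/5)(3/5) = 0.1296; P(data | urn B) = (3/4)(3/4)(3/4)(3/4) = 0.31641; P(data | urn C) = (4/7)(4/7)(4/7)(4/7) = 0.10662; P(data | urn D) = (1/4)(1/4)(1/4)(1/4) = 0.0039062.
The prior-weighted likelihoods are 1/4 · 0.1296 = 0.0324, 1/4 · 0.31641 = 0.079102, 1/4 · 0.10662 = 0.026656, 1/4 · 0.0039062 = 0.00097656; summing to 0.13913.
The posterior is then P(urn A | data) = 0.23287, P(urn B | data) = 0.56853, P(urn C | data) = 0.19158, P(urn D | data) = 0.0070189.
The predictive probability is P(blue next | data) = (2/5)(0.23287) + (1/4)(0.56853) + (3/7)(0.19158) + (3/4)(0.0070189) = 0.32265.

0.3227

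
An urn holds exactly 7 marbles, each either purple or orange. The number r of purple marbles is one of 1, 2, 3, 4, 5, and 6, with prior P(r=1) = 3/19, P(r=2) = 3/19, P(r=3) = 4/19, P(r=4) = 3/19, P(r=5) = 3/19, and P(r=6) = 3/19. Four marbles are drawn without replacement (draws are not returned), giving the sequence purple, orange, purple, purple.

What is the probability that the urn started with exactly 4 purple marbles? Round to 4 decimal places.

Compute the likelihood of the observed sequence for each case: P(data | r = 1) = (1/7)(6/6)(0/5) = 0; P(data | r = 2) = (2/7)(5/6)(1/5)(0/4) = 0; P(data | r = 3) = (3/7)(4/6)(2/5)(1/4) = 1/35; P(data | r = 4) = (4/7)(3/6)(3/5)(2/4) = 3/35; P(data | r = 5) = (5/7)(2/6)(4/5)(3/4) = 1/7; P(data | r = 6) = (6/7)(1/6)(5/5)(4/4) = 1/7.
Weighting by the prior gives 3/19 · 0 = 0, 3/19 · 0 = 0, 4/19 · 1/35 = 4/665, 3/19 · 3/35 = 9/665, 3/19 · 1/7 = 3/133, 3/19 · 1/7 = 3/133; these sum to 43/665.
Hence P(r = 4 | data) = (9/665) / (43/665) = 9/43.

0.2093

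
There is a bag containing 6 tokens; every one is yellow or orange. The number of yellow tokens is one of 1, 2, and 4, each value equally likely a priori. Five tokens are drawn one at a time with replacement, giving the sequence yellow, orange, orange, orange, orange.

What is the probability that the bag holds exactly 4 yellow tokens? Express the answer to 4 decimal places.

0.0533

The likelihood of the observed sequence under each hypothesis: P(data | r = 1) = (1/6)(5/6)(5/6)(5/6)(5/6) = 0.080376; P(data | r = 2) = (2/6)(4/6)(4/6)(4/6)(4/6) = 0.065844; P(data | r = 4) = (4/6)(2/6)(2/6)(2/6)(2/6) = 0.0082305.
The prior-weighted likelihoods are 1/3 · 0.080376 = 0.026792, 1/3 · 0.065844 = 0.021948, 1/3 · 0.0082305 = 0.0027435; summing to 0.051483.
So P(r = 4 | data) = (0.0027435) / (0.051483) = 0.053289.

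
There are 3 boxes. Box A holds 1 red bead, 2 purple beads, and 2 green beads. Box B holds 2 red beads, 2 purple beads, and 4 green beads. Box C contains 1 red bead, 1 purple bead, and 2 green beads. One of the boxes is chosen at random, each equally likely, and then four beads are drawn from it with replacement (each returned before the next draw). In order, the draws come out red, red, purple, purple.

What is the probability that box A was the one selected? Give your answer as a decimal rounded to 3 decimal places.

The likelihood of the observed sequence under each hypothesis: P(data | box A) = (1/5)(1/5)(2/5)(2/5) = 0.0064; P(data | box B) = (2/8)(2/8)(2/8)(2/8) = 0.0039062; P(data | box C) = (1/4)(1/4)(1/4)(1/4) = 0.0039062.
Multiplying each by its prior: 1/3 · 0.0064 = 0.0021333, 1/3 · 0.0039062 = 0.0013021, 1/3 · 0.0039062 = 0.0013021; with total 0.0047375.
Hence P(box A | data) = (0.0021333) / (0.0047375) = 0.45031.

0.450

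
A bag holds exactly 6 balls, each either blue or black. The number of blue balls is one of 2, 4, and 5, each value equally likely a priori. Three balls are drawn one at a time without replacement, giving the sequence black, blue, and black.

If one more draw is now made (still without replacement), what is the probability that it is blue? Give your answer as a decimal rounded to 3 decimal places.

0.500

Compute the likelihood of the observed sequence for each case: P(data | r = 2) = (4/6)(2/5)(3/4) = 1/5; P(data | r = 4) = (2/6)(4/5)(1/4) = 1/15; P(data | r = 5) = (1/6)(5/5)(0/4) = 0.
Weighting by the prior gives 1/3 · 1/5 = 1/15, 1/3 · 1/15 = 1/45, 1/3 · 0 = 0; these sum to 4/45.
Normalising, the posterior is P(r = 2 | data) = 3/4, P(r = 4 | data) = 1/4, P(r = 5 | data) = 0.
Averaging over the posterior, P(blue next | data) = (1/3)(3/4) + (1)(1/4) = 1/2.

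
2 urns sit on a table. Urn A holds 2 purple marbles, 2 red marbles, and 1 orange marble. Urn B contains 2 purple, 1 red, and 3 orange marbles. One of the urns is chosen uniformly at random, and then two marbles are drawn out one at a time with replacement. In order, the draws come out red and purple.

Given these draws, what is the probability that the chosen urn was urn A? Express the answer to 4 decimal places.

Under each hypothesis, the probability of the observed sequence is: P(data | urn A) = (2/5)(2/5) = 4/25; P(data | urn B) = (1/6)(2/6) = 1/18.
Weighting by the prior gives 1/2 · 4/25 = 2/25, 1/2 · 1/18 = 1/36; these sum to 97/900.
Hence P(urn A | data) = (2/25) / (97/900) = 72/97.

0.7423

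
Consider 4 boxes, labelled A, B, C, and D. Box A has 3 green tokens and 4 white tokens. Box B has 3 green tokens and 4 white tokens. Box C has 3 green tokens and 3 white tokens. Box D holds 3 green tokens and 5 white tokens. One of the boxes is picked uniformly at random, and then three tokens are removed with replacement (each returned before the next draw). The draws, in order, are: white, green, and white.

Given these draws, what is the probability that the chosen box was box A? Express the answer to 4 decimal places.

0.2538

The likelihood of the observed sequence under each hypothesis: P(data | box A) = (4/7)(3/7)(4/7) = 0.13994; P(data | box B) = (4/7)(3/7)(4/7) = 0.13994; P(data | box C) = (3/6)(3/6)(3/6) = 0.125; P(data | box D) = (5/8)(3/8)(5/8) = 0.14648.
Multiplying each by its prior: 1/4 · 0.13994 = 0.034985, 1/4 · 0.13994 = 0.034985, 1/4 · 0.125 = 0.03125, 1/4 · 0.14648 = 0.036621; these sum to 0.13784.
Therefore the posterior P(box A | data) = (0.034985) / (0.13784) = 0.25381.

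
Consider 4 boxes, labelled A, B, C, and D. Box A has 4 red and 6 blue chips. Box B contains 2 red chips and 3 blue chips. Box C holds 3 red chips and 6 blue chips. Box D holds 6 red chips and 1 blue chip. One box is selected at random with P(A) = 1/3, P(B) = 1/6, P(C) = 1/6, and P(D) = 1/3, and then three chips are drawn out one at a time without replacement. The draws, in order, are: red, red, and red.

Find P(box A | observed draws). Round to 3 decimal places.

0.055

The likelihood of the observed sequence under each hypothesis: P(data | box A) = (4/10)(3/9)(2/8) = 1/30; P(data | box B) = (2/5)(1/4)(0/3) = 0; P(data | box C) = (3/9)(2/8)(1/7) = 1/84; P(data | box D) = (6/7)(5/6)(4/5) = 4/7.
Weighting by the prior gives 1/3 · 1/30 = 1/90, 1/6 · 0 = 0, 1/6 · 1/84 = 1/504, 1/3 · 4/7 = 4/21; these sum to 57/280.
So P(box A | data) = (1/90) / (57/280) = 28/513.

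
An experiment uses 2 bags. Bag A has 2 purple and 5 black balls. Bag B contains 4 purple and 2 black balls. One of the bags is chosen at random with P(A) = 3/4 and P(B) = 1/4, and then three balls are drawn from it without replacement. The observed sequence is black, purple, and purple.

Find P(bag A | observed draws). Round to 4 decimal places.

For each hypothesis, P(data | H) works out to: P(data | bag A) = (5/7)(2/6)(1/5) = 1/21; P(data | bag B) = (2/6)(4/5)(3/4) = 1/5.
Weighting by the prior gives 3/4 · 1/21 = 1/28, 1/4 · 1/5 = 1/20; with total 3/35.
Therefore the posterior P(bag A | data) = (1/28) / (3/35) = 5/12.

0.4167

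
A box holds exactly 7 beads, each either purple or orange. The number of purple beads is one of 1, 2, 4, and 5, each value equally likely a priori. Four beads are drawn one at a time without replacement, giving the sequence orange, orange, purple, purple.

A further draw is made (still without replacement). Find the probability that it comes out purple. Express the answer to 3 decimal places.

The likelihood of the observed sequence under each hypothesis: P(data | r = 1) = (6/7)(5/6)(1/5)(0/4) = 0; P(data | r = 2) = (5/7)(4/6)(2/5)(1/4) = 1/21; P(data | r = 4) = (3/7)(2/6)(4/5)(3/4) = 3/35; P(data | r = 5) = (2/7)(1/6)(5/5)(4/4) = 1/21.
The prior-weighted likelihoods are 1/4 · 0 = 0, 1/4 · 1/21 = 1/84, 1/4 · 3/35 = 3/140, 1/4 · 1/21 = 1/84; summing to 19/420.
Normalising, the posterior is P(r = 1 | data) = 0, P(r = 2 | data) = 5/19, P(r = 4 | data) = 9/19, P(r = 5 | data) = 5/19.
Averaging over the posterior, P(purple next | data) = (0)(5/19) + (2/3)(9/19) + (1)(5/19) = 11/19.

0.579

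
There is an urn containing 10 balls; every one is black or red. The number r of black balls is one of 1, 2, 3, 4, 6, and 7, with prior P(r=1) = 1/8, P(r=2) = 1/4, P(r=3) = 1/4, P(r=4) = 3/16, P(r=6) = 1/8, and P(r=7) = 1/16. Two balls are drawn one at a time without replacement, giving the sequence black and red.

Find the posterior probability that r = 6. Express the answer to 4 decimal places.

The likelihood of the observed sequence under each hypothesis: P(data | r = 1) = (1/10)(9/9) = 0.1; P(data | r = 2) = (2/10)(8/9) = 0.17778; P(data | r = 3) = (3/10)(7/9) = 0.23333; P(data | r = 4) = (4/10)(6/9) = 0.26667; P(data | r = 6) = (6/10)(4/9) = 0.26667; P(data | r = 7) = (7/10)(3/9) = 0.23333.
Multiplying each by its prior: 1/8 · 0.1 = 0.0125, 1/4 · 0.17778 = 0.044444, 1/4 · 0.23333 = 0.058333, 3/16 · 0.26667 = 0.05, 1/8 · 0.26667 = 0.033333, 1/16 · 0.23333 = 0.014583; these sum to 0.21319.
Hence P(r = 6 | data) = (0.033333) / (0.21319) = 0.15635.

0.1564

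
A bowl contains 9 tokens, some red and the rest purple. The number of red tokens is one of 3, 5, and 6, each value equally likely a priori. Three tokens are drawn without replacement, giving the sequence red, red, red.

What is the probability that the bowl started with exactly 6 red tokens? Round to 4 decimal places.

0.6452

The likelihood of the observed sequence under each hypothesis: P(data | r = 3) = (3/9)(2/8)(1/7) = 1/84; P(data | r = 5) = (5/9)(4/8)(3/7) = 5/42; P(data | r = 6) = (6/9)(5/8)(4/7) = 5/21.
Weighting by the prior gives 1/3 · 1/84 = 1/252, 1/3 · 5/42 = 5/126, 1/3 · 5/21 = 5/63; with total 31/252.
So P(r = 6 | data) = (5/63) / (31/252) = 20/31.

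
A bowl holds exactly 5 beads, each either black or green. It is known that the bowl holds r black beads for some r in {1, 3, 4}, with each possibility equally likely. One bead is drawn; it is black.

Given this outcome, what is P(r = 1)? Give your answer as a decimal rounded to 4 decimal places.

Under each hypothesis, the probability of this draw is: P(data | r = 1) = (1/5) = 1/5; P(data | r = 3) = (3/5) = 3/5; P(data | r = 4) = (4/5) = 4/5.
Weighting by the prior gives 1/3 · 1/5 = 1/15, 1/3 · 3/5 = 1/5, 1/3 · 4/5 = 4/15; these sum to 8/15.
Therefore the posterior P(r = 1 | data) = (1/15) / (8/15) = 1/8.

0.1250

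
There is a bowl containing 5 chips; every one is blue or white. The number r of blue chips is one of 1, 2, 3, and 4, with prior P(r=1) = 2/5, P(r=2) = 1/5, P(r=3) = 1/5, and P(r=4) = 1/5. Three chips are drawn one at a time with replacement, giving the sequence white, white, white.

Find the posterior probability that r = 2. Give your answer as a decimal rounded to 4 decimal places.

0.1646

The likelihood of the observed sequence under each hypothesis: P(data | r = 1) = (4/5)(4/5)(4/5) = 64/125; P(data | r = 2) = (3/5)(3/5)(3/5) = 27/125; P(data | r = 3) = (2/5)(2/5)(2/5) = 8/125; P(data | r = 4) = (1/5)(1/5)(1/5) = 1/125.
Multiplying each by its prior: 2/5 · 64/125 = 128/625, 1/5 · 27/125 = 27/625, 1/5 · 8/125 = 8/625, 1/5 · 1/125 = 1/625; with total 164/625.
Hence P(r = 2 | data) = (27/625) / (164/625) = 27/164.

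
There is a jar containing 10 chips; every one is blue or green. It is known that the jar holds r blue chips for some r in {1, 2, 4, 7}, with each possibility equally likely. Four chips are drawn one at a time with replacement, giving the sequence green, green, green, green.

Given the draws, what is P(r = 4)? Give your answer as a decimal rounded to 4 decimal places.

0.1077

For each hypothesis, P(data | H) works out to: P(data | r = 1) = (9/10)(9/10)(9/10)(9/10) = 0.6561; P(data | r = 2) = (8/10)(8/10)(8/10)(8/10) = 0.4096; P(data | r = 4) = (6/10)(6/10)(6/10)(6/10) = 0.1296; P(data | r = 7) = (3/10)(3/10)(3/10)(3/10) = 0.0081.
Multiplying each by its prior: 1/4 · 0.6561 = 0.16403, 1/4 · 0.4096 = 0.1024, 1/4 · 0.1296 = 0.0324, 1/4 · 0.0081 = 0.002025; summing to 0.30085.
By Bayes' rule, P(r = 4 | data) = (0.0324) / (0.30085) = 0.10769.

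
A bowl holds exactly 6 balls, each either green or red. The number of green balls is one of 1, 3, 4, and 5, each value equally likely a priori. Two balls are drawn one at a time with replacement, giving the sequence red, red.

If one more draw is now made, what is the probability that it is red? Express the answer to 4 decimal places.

Compute the likelihood of the observed sequence for each case: P(data | r = 1) = (5/6)(5/6) = 25/36; P(data | r = 3) = (3/6)(3/6) = 1/4; P(data | r = 4) = (2/6)(2/6) = 1/9; P(data | r = 5) = (1/6)(1/6) = 1/36.
The prior-weighted likelihoods are 1/4 · 25/36 = 25/144, 1/4 · 1/4 = 1/16, 1/4 · 1/9 = 1/36, 1/4 · 1/36 = 1/144; summing to 13/48.
Dividing through by the total gives posterior P(r = 1 | data) = 25/39, P(r = 3 | data) = 3/13, P(r = 4 | data) = 4/39, P(r = 5 | data) = 1/39.
So P(red next | data) = Σ P(red next | H) P(H | data) = (5/6)(25/39) + (1/2)(3/13) + (1/3)(4/39) + (1/6)(1/39) = 161/234.

0.6880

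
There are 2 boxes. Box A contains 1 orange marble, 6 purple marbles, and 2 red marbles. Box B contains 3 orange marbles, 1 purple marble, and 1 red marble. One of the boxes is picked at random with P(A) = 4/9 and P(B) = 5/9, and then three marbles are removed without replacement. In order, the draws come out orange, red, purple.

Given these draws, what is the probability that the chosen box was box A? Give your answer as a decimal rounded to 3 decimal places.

For each hypothesis, P(data | H) works out to: P(data | box A) = (1/9)(2/8)(6/7) = 1/42; P(data | box B) = (3/5)(1/4)(1/3) = 1/20.
Weighting by the prior gives 4/9 · 1/42 = 2/189, 5/9 · 1/20 = 1/36; with total 29/756.
Therefore the posterior P(box A | data) = (2/189) / (29/756) = 8/29.

0.276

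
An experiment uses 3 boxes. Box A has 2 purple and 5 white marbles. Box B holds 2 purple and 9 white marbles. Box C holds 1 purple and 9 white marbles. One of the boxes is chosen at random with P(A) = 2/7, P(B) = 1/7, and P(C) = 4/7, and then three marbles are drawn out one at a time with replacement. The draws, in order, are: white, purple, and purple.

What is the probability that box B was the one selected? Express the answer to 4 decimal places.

0.1505

For each hypothesis, P(data | H) works out to: P(data | box A) = (5/7)(2/7)(2/7) = 0.058309; P(data | box B) = (9/11)(2/11)(2/11) = 0.027047; P(data | box C) = (9/10)(1/10)(1/10) = 0.009.
The prior-weighted likelihoods are 2/7 · 0.058309 = 0.01666, 1/7 · 0.027047 = 0.0038639, 4/7 · 0.009 = 0.0051429; with total 0.025666.
Therefore the posterior P(box B | data) = (0.0038639) / (0.025666) = 0.15054.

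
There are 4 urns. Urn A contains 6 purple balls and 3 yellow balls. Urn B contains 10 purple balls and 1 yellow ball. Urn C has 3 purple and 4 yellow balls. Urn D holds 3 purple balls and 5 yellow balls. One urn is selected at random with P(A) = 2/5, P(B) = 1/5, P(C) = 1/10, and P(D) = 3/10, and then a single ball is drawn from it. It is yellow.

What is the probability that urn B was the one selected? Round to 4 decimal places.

Under each hypothesis, the probability of this draw is: P(data | urn A) = (3/9) = 0.33333; P(data | urn B) = (1/11) = 0.090909; P(data | urn C) = (4/7) = 0.57143; P(data | urn D) = (5/8) = 0.625.
Weighting by the prior gives 2/5 · 0.33333 = 0.13333, 1/5 · 0.090909 = 0.018182, 1/10 · 0.57143 = 0.057143, 3/10 · 0.625 = 0.1875; with total 0.39616.
So P(urn B | data) = (0.018182) / (0.39616) = 0.045895.

0.0459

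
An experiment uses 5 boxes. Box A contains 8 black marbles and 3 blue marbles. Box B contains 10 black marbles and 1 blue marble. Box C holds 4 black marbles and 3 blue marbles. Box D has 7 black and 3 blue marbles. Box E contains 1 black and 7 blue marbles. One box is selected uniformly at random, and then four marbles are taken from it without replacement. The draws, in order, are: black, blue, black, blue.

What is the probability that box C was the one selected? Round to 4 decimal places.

The likelihood of the observed sequence under each hypothesis: P(data | box A) = (8/11)(3/10)(7/9)(2/8) = 0.042424; P(data | box B) = (10/11)(1/10)(9/9)(0/8) = 0; P(data | box C) = (4/7)(3/6)(3/5)(2/4) = 0.085714; P(data | box D) = (7/10)(3/9)(6/8)(2/7) = 0.05; P(data | box E) = (1/8)(7/7)(0/6) = 0.
Multiplying each by its prior: 1/5 · 0.042424 = 0.0084848, 1/5 · 0 = 0, 1/5 · 0.085714 = 0.017143, 1/5 · 0.05 = 0.01, 1/5 · 0 = 0; summing to 0.035628.
Therefore the posterior P(box C | data) = (0.017143) / (0.035628) = 0.48117.

0.4812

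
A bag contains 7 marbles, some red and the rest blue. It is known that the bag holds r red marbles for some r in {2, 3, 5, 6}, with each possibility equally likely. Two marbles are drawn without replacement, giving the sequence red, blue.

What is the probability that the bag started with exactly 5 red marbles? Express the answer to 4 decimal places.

0.2632

For each hypothesis, P(data | H) works out to: P(data | r = 2) = (2/7)(5/6) = 5/21; P(data | r = 3) = (3/7)(4/6) = 2/7; P(data | r = 5) = (5/7)(2/6) = 5/21; P(data | r = 6) = (6/7)(1/6) = 1/7.
Weighting by the prior gives 1/4 · 5/21 = 5/84, 1/4 · 2/7 = 1/14, 1/4 · 5/21 = 5/84, 1/4 · 1/7 = 1/28; summing to 19/84.
By Bayes' rule, P(r = 5 | data) = (5/84) / (19/84) = 5/19.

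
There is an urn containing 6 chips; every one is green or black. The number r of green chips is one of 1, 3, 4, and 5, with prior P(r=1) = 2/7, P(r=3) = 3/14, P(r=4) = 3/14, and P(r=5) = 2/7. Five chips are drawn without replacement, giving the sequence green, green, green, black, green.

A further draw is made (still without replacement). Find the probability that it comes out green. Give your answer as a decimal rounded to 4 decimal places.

0.7692

The likelihood of the observed sequence under each hypothesis: P(data | r = 1) = (1/6)(0/5) = 0; P(data | r = 3) = (3/6)(2/5)(1/4)(3/3)(0/2) = 0; P(data | r = 4) = (4/6)(3/5)(2/4)(2/3)(1/2) = 1/15; P(data | r = 5) = (5/6)(4/5)(3/4)(1/3)(2/2) = 1/6.
Weighting by the prior gives 2/7 · 0 = 0, 3/14 · 0 = 0, 3/14 · 1/15 = 1/70, 2/7 · 1/6 = 1/21; with total 13/210.
Dividing through by the total gives posterior P(r = 1 | data) = 0, P(r = 3 | data) = 0, P(r = 4 | data) = 3/13, P(r = 5 | data) = 10/13.
The predictive probability is P(green next | data) = (0)(3/13) + (1)(10/13) = 10/13.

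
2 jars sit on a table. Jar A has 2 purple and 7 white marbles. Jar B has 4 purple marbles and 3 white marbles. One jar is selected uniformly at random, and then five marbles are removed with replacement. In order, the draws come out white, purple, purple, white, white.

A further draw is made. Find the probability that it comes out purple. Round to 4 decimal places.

The likelihood of the observed sequence under each hypothesis: P(data | jar A) = (7/9)(2/9)(2/9)(7/9)(7/9) = 0.023235; P(data | jar B) = (3/7)(4/7)(4/7)(3/7)(3/7) = 0.025704.
Multiplying each by its prior: 1/2 · 0.023235 = 0.011617, 1/2 · 0.025704 = 0.012852; with total 0.024469.
Dividing through by the total gives posterior P(jar A | data) = 0.47478, P(jar B | data) = 0.52522.
So P(purple next | data) = Σ P(purple next | H) P(H | data) = (2/9)(0.47478) + (4/7)(0.52522) = 0.40563.

0.4056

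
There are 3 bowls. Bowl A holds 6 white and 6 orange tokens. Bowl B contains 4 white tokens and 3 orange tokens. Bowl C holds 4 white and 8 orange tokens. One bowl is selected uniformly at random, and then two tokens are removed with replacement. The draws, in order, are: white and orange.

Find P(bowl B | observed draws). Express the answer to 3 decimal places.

0.342

Under each hypothesis, the probability of the observed sequence is: P(data | bowl A) = (6/12)(6/12) = 0.25; P(data | bowl B) = (4/7)(3/7) = 0.2449; P(data | bowl C) = (4/12)(8/12) = 0.22222.
Weighting by the prior gives 1/3 · 0.25 = 0.083333, 1/3 · 0.2449 = 0.081633, 1/3 · 0.22222 = 0.074074; summing to 0.23904.
Therefore the posterior P(bowl B | data) = (0.081633) / (0.23904) = 0.3415.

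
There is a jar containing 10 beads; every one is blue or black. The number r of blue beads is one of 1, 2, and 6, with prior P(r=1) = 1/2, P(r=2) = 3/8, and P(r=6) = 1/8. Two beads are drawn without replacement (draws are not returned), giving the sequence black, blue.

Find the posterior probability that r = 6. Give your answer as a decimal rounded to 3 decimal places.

For each hypothesis, P(data | H) works out to: P(data | r = 1) = (9/10)(1/9) = 1/10; P(data | r = 2) = (8/10)(2/9) = 8/45; P(data | r = 6) = (4/10)(6/9) = 4/15.
Weighting by the prior gives 1/2 · 1/10 = 1/20, 3/8 · 8/45 = 1/15, 1/8 · 4/15 = 1/30; with total 3/20.
Therefore the posterior P(r = 6 | data) = (1/30) / (3/20) = 2/9.

0.222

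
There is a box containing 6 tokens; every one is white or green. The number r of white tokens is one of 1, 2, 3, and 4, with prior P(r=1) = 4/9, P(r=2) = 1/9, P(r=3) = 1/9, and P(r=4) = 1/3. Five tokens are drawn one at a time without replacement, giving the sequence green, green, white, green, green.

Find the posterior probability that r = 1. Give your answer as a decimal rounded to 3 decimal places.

0.909

Compute the likelihood of the observed sequence for each case: P(data | r = 1) = (5/6)(4/5)(1/4)(3/3)(2/2) = 1/6; P(data | r = 2) = (4/6)(3/5)(2/4)(2/3)(1/2) = 1/15; P(data | r = 3) = (3/6)(2/5)(3/4)(1/3)(0/2) = 0; P(data | r = 4) = (2/6)(1/5)(4/4)(0/3) = 0.
Weighting by the prior gives 4/9 · 1/6 = 2/27, 1/9 · 1/15 = 1/135, 1/9 · 0 = 0, 1/3 · 0 = 0; with total 11/135.
So P(r = 1 | data) = (2/27) / (11/135) = 10/11.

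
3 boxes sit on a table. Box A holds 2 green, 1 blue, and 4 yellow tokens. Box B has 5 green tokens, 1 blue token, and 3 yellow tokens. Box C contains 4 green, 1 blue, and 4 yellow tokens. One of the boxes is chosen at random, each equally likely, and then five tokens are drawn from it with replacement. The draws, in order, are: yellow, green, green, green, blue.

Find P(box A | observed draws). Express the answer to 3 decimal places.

0.151

The likelihood of the observed sequence under each hypothesis: P(data | box A) = (4/7)(2/7)(2/7)(2/7)(1/7) = 0.001904; P(data | box B) = (3/9)(5/9)(5/9)(5/9)(1/9) = 0.0063507; P(data | box C) = (4/9)(4/9)(4/9)(4/9)(1/9) = 0.0043354.
Multiplying each by its prior: 1/3 · 0.001904 = 0.00063466, 1/3 · 0.0063507 = 0.0021169, 1/3 · 0.0043354 = 0.0014451; with total 0.0041967.
By Bayes' rule, P(box A | data) = (0.00063466) / (0.0041967) = 0.15123.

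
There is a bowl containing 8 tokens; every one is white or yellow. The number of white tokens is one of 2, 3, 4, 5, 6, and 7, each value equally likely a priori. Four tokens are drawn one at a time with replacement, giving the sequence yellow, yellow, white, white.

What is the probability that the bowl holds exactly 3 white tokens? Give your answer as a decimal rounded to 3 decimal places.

For each hypothesis, P(data | H) works out to: P(data | r = 2) = (6/8)(6/8)(2/8)(2/8) = 0.035156; P(data | r = 3) = (5/8)(5/8)(3/8)(3/8) = 0.054932; P(data | r = 4) = (4/8)(4/8)(4/8)(4/8) = 0.0625; P(data | r = 5) = (3/8)(3/8)(5/8)(5/8) = 0.054932; P(data | r = 6) = (2/8)(2/8)(6/8)(6/8) = 0.035156; P(data | r = 7) = (1/8)(1/8)(7/8)(7/8) = 0.011963.
The prior-weighted likelihoods are 1/6 · 0.035156 = 0.0058594, 1/6 · 0.054932 = 0.0091553, 1/6 · 0.0625 = 0.010417, 1/6 · 0.054932 = 0.0091553, 1/6 · 0.035156 = 0.0058594, 1/6 · 0.011963 = 0.0019938; summing to 0.04244.
So P(r = 3 | data) = (0.0091553) / (0.04244) = 0.21572.

0.216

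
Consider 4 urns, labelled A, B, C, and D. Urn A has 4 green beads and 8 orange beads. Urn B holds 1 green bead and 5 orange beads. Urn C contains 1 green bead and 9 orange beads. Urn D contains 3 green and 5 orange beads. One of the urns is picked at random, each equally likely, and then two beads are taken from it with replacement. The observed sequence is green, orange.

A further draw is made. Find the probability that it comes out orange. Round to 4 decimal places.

0.7168

Under each hypothesis, the probability of the observed sequence is: P(data | urn A) = (4/12)(8/12) = 0.22222; P(data | urn B) = (1/6)(5/6) = 0.13889; P(data | urn C) = (1/10)(9/10) = 0.09; P(data | urn D) = (3/8)(5/8) = 0.23438.
The prior-weighted likelihoods are 1/4 · 0.22222 = 0.055556, 1/4 · 0.13889 = 0.034722, 1/4 · 0.09 = 0.0225, 1/4 · 0.23438 = 0.058594; with total 0.17137.
The posterior is then P(urn A | data) = 0.32418, P(urn B | data) = 0.20261, P(urn C | data) = 0.13129, P(urn D | data) = 0.34191.
The predictive probability is P(orange next | data) = (2/3)(0.32418) + (5/6)(0.20261) + (9/10)(0.13129) + (5/8)(0.34191) = 0.71682.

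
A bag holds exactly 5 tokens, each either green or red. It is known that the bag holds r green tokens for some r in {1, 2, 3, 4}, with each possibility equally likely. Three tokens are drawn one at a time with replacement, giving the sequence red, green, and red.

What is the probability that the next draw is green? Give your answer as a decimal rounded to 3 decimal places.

0.416

The likelihood of the observed sequence under each hypothesis: P(data | r = 1) = (4/5)(1/5)(4/5) = 16/125; P(data | r = 2) = (3/5)(2/5)(3/5) = 18/125; P(data | r = 3) = (2/5)(3/5)(2/5) = 12/125; P(data | r = 4) = (1/5)(4/5)(1/5) = 4/125.
Weighting by the prior gives 1/4 · 16/125 = 4/125, 1/4 · 18/125 = 9/250, 1/4 · 12/125 = 3/125, 1/4 · 4/125 = 1/125; these sum to 1/10.
Normalising, the posterior is P(r = 1 | data) = 8/25, P(r = 2 | data) = 9/25, P(r = 3 | data) = 6/25, P(r = 4 | data) = 2/25.
The predictive probability is P(green next | data) = (1/5)(8/25) + (2/5)(9/25) + (3/5)(6/25) + (4/5)(2/25) = 52/125.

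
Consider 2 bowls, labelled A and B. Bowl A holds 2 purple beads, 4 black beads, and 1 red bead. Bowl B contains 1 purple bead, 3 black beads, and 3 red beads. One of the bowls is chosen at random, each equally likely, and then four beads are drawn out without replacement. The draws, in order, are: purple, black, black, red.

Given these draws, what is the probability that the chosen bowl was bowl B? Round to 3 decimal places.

Under each hypothesis, the probability of the observed sequence is: P(data | bowl A) = (2/7)(4/6)(3/5)(1/4) = 1/35; P(data | bowl B) = (1/7)(3/6)(2/5)(3/4) = 3/140.
Multiplying each by its prior: 1/2 · 1/35 = 1/70, 1/2 · 3/140 = 3/280; these sum to 1/40.
Hence P(bowl B | data) = (3/280) / (1/40) = 3/7.

0.429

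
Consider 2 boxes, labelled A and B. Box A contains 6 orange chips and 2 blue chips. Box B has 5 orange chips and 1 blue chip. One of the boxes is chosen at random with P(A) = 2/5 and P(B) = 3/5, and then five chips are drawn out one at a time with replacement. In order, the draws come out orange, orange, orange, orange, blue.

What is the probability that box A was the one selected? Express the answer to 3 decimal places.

0.396

The likelihood of the observed sequence under each hypothesis: P(data | box A) = (6/8)(6/8)(6/8)(6/8)(2/8) = 0.079102; P(data | box B) = (5/6)(5/6)(5/6)(5/6)(1/6) = 0.080376.
Weighting by the prior gives 2/5 · 0.079102 = 0.031641, 3/5 · 0.080376 = 0.048225; summing to 0.079866.
So P(box A | data) = (0.031641) / (0.079866) = 0.39617.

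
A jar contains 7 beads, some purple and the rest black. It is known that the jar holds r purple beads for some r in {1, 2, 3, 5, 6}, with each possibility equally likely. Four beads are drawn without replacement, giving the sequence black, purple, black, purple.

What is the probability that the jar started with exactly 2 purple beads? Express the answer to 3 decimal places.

The likelihood of the observed sequence under each hypothesis: P(data | r = 1) = (6/7)(1/6)(5/5)(0/4) = 0; P(data | r = 2) = (5/7)(2/6)(4/5)(1/4) = 1/21; P(data | r = 3) = (4/7)(3/6)(3/5)(2/4) = 3/35; P(data | r = 5) = (2/7)(5/6)(1/5)(4/4) = 1/21; P(data | r = 6) = (1/7)(6/6)(0/5) = 0.
The prior-weighted likelihoods are 1/5 · 0 = 0, 1/5 · 1/21 = 1/105, 1/5 · 3/35 = 3/175, 1/5 · 1/21 = 1/105, 1/5 · 0 = 0; these sum to 19/525.
By Bayes' rule, P(r = 2 | data) = (1/105) / (19/525) = 5/19.

0.263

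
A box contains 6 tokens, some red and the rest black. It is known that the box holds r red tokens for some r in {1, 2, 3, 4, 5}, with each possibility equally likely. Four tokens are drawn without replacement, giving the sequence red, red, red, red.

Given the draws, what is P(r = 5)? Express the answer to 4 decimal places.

0.8333

The likelihood of the observed sequence under each hypothesis: P(data | r = 1) = (1/6)(0/5) = 0; P(data | r = 2) = (2/6)(1/5)(0/4) = 0; P(data | r = 3) = (3/6)(2/5)(1/4)(0/3) = 0; P(data | r = 4) = (4/6)(3/5)(2/4)(1/3) = 1/15; P(data | r = 5) = (5/6)(4/5)(3/4)(2/3) = 1/3.
Multiplying each by its prior: 1/5 · 0 = 0, 1/5 · 0 = 0, 1/5 · 0 = 0, 1/5 · 1/15 = 1/75, 1/5 · 1/3 = 1/15; with total 2/25.
Therefore the posterior P(r = 5 | data) = (1/15) / (2/25) = 5/6.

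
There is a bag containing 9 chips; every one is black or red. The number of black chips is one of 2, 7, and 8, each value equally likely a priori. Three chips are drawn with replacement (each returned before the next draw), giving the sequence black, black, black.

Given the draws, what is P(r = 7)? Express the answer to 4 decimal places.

For each hypothesis, P(data | H) works out to: P(data | r = 2) = (2/9)(2/9)(2/9) = 0.010974; P(data | r = 7) = (7/9)(7/9)(7/9) = 0.47051; P(data | r = 8) = (8/9)(8/9)(8/9) = 0.70233.
Weighting by the prior gives 1/3 · 0.010974 = 0.003658, 1/3 · 0.47051 = 0.15684, 1/3 · 0.70233 = 0.23411; these sum to 0.3946.
By Bayes' rule, P(r = 7 | data) = (0.15684) / (0.3946) = 0.39745.

0.3975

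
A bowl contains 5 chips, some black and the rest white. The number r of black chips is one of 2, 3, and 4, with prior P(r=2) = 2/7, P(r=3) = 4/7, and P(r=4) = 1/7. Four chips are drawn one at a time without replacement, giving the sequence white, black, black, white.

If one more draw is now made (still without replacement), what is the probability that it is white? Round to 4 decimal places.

Under each hypothesis, the probability of the observed sequence is: P(data | r = 2) = (3/5)(2/4)(1/3)(2/2) = 1/10; P(data | r = 3) = (2/5)(3/4)(2/3)(1/2) = 1/10; P(data | r = 4) = (1/5)(4/4)(3/3)(0/2) = 0.
Weighting by the prior gives 2/7 · 1/10 = 1/35, 4/7 · 1/10 = 2/35, 1/7 · 0 = 0; these sum to 3/35.
The posterior is then P(r = 2 | data) = 1/3, P(r = 3 | data) = 2/3, P(r = 4 | data) = 0.
So P(white next | data) = Σ P(white next | H) P(H | data) = (1)(1/3) + (0)(2/3) = 1/3.

0.3333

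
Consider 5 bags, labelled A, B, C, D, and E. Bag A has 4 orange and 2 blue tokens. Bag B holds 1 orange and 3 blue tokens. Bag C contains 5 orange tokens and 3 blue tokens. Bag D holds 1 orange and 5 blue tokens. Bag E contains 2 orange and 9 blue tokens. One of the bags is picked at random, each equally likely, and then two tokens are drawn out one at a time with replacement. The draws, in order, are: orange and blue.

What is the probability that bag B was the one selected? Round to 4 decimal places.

0.2012

For each hypothesis, P(data | H) works out to: P(data | bag A) = (4/6)(2/6) = 0.22222; P(data | bag B) = (1/4)(3/4) = 0.1875; P(data | bag C) = (5/8)(3/8) = 0.23438; P(data | bag D) = (1/6)(5/6) = 0.13889; P(data | bag E) = (2/11)(9/11) = 0.14876.
Weighting by the prior gives 1/5 · 0.22222 = 0.044444, 1/5 · 0.1875 = 0.0375, 1/5 · 0.23438 = 0.046875, 1/5 · 0.13889 = 0.027778, 1/5 · 0.14876 = 0.029752; summing to 0.18635.
So P(bag B | data) = (0.0375) / (0.18635) = 0.20124.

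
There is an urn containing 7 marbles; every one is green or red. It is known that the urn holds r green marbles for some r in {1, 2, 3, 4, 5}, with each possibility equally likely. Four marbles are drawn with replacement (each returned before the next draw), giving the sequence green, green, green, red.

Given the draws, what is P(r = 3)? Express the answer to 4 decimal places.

0.1812

Under each hypothesis, the probability of the observed sequence is: P(data | r = 1) = (1/7)(1/7)(1/7)(6/7) = 0.002499; P(data | r = 2) = (2/7)(2/7)(2/7)(5/7) = 0.01666; P(data | r = 3) = (3/7)(3/7)(3/7)(4/7) = 0.044981; P(data | r = 4) = (4/7)(4/7)(4/7)(3/7) = 0.079967; P(data | r = 5) = (5/7)(5/7)(5/7)(2/7) = 0.10412.
Multiplying each by its prior: 1/5 · 0.002499 = 0.00049979, 1/5 · 0.01666 = 0.0033319, 1/5 · 0.044981 = 0.0089963, 1/5 · 0.079967 = 0.015993, 1/5 · 0.10412 = 0.020825; these sum to 0.049646.
Hence P(r = 3 | data) = (0.0089963) / (0.049646) = 0.18121.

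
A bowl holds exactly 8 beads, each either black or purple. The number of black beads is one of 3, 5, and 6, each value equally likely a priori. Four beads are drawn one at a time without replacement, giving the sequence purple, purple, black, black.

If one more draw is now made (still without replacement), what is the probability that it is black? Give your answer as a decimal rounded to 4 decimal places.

Under each hypothesis, the probability of the observed sequence is: P(data | r = 3) = (5/8)(4/7)(3/6)(2/5) = 1/14; P(data | r = 5) = (3/8)(2/7)(5/6)(4/5) = 1/14; P(data | r = 6) = (2/8)(1/7)(6/6)(5/5) = 1/28.
Weighting by the prior gives 1/3 · 1/14 = 1/42, 1/3 · 1/14 = 1/42, 1/3 · 1/28 = 1/84; these sum to 5/84.
Dividing through by the total gives posterior P(r = 3 | data) = 2/5, P(r = 5 | data) = 2/5, P(r = 6 | data) = 1/5.
So P(black next | data) = Σ P(black next | H) P(H | data) = (1/4)(2/5) + (3/4)(2/5) + (1)(1/5) = 3/5.

0.6000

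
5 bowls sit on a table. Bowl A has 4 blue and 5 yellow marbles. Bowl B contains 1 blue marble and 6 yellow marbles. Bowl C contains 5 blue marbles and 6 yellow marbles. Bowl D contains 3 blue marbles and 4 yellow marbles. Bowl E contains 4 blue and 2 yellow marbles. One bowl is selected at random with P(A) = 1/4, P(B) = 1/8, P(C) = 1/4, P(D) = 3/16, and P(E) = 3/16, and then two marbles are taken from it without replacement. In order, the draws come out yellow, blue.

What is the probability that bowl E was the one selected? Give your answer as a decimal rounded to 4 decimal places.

Compute the likelihood of the observed sequence for each case: P(data | bowl A) = (5/9)(4/8) = 0.27778; P(data | bowl B) = (6/7)(1/6) = 0.14286; P(data | bowl C) = (6/11)(5/10) = 0.27273; P(data | bowl D) = (4/7)(3/6) = 0.28571; P(data | bowl E) = (2/6)(4/5) = 0.26667.
The prior-weighted likelihoods are 1/4 · 0.27778 = 0.069444, 1/8 · 0.14286 = 0.017857, 1/4 · 0.27273 = 0.068182, 3/16 · 0.28571 = 0.053571, 3/16 · 0.26667 = 0.05; these sum to 0.25905.
So P(bowl E | data) = (0.05) / (0.25905) = 0.19301.

0.1930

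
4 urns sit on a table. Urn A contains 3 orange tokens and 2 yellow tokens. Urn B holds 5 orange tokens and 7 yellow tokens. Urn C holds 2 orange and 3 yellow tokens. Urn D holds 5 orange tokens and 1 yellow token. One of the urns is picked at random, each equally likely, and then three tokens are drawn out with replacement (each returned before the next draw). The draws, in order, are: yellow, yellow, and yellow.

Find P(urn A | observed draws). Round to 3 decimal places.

0.132

Compute the likelihood of the observed sequence for each case: P(data | urn A) = (2/5)(2/5)(2/5) = 0.064; P(data | urn B) = (7/12)(7/12)(7/12) = 0.1985; P(data | urn C) = (3/5)(3/5)(3/5) = 0.216; P(data | urn D) = (1/6)(1/6)(1/6) = 0.0046296.
The prior-weighted likelihoods are 1/4 · 0.064 = 0.016, 1/4 · 0.1985 = 0.049624, 1/4 · 0.216 = 0.054, 1/4 · 0.0046296 = 0.0011574; with total 0.12078.
Therefore the posterior P(urn A | data) = (0.016) / (0.12078) = 0.13247.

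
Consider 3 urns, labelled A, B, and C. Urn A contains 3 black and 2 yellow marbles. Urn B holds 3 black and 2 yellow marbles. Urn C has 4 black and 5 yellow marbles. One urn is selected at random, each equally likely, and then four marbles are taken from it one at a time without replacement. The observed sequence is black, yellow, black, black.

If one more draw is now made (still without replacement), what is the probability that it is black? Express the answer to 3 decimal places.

0.033

For each hypothesis, P(data | H) works out to: P(data | urn A) = (3/5)(2/4)(2/3)(1/2) = 0.1; P(data | urn B) = (3/5)(2/4)(2/3)(1/2) = 0.1; P(data | urn C) = (4/9)(5/8)(3/7)(2/6) = 0.039683.
Multiplying each by its prior: 1/3 · 0.1 = 0.033333, 1/3 · 0.1 = 0.033333, 1/3 · 0.039683 = 0.013228; these sum to 0.079894.
Dividing through by the total gives posterior P(urn A | data) = 0.41722, P(urn B | data) = 0.41722, P(urn C | data) = 0.16556.
So P(black next | data) = Σ P(black next | H) P(H | data) = (0)(0.41722) + (0)(0.41722) + (1/5)(0.16556) = 0.033113.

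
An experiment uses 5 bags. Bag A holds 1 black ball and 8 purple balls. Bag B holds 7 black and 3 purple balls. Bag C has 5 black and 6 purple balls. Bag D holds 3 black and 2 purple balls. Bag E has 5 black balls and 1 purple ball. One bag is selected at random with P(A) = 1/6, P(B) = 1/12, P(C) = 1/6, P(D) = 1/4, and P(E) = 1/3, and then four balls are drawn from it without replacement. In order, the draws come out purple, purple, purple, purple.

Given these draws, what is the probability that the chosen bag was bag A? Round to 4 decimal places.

0.9244

Under each hypothesis, the probability of the observed sequence is: P(data | bag A) = (8/9)(7/8)(6/7)(5/6) = 0.55556; P(data | bag B) = (3/10)(2/9)(1/8)(0/7) = 0; P(data | bag C) = (6/11)(5/10)(4/9)(3/8) = 0.045455; P(data | bag D) = (2/5)(1/4)(0/3) = 0; P(data | bag E) = (1/6)(0/5) = 0.
The prior-weighted likelihoods are 1/6 · 0.55556 = 0.092593, 1/12 · 0 = 0, 1/6 · 0.045455 = 0.0075758, 1/4 · 0 = 0, 1/3 · 0 = 0; summing to 0.10017.
Hence P(bag A | data) = (0.092593) / (0.10017) = 0.92437.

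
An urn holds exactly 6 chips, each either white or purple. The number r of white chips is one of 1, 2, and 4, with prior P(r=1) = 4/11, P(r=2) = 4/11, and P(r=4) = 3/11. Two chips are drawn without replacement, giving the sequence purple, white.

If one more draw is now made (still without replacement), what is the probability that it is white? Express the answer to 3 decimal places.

0.342

Compute the likelihood of the observed sequence for each case: P(data | r = 1) = (5/6)(1/5) = 1/6; P(data | r = 2) = (4/6)(2/5) = 4/15; P(data | r = 4) = (2/6)(4/5) = 4/15.
Multiplying each by its prior: 4/11 · 1/6 = 2/33, 4/11 · 4/15 = 16/165, 3/11 · 4/15 = 4/55; summing to 38/165.
Dividing through by the total gives posterior P(r = 1 | data) = 5/19, P(r = 2 | data) = 8/19, P(r = 4 | data) = 6/19.
The predictive probability is P(white next | data) = (0)(5/19) + (1/4)(8/19) + (3/4)(6/19) = 13/38.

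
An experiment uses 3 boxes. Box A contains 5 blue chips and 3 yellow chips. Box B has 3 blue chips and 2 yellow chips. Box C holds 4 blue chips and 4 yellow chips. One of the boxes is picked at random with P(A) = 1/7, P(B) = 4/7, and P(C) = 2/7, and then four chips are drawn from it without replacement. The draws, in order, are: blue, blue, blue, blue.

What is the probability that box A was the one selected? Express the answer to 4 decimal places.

0.7143

The likelihood of the observed sequence under each hypothesis: P(data | box A) = (5/8)(4/7)(3/6)(2/5) = 1/14; P(data | box B) = (3/5)(2/4)(1/3)(0/2) = 0; P(data | box C) = (4/8)(3/7)(2/6)(1/5) = 1/70.
Multiplying each by its prior: 1/7 · 1/14 = 1/98, 4/7 · 0 = 0, 2/7 · 1/70 = 1/245; with total 1/70.
So P(box A | data) = (1/98) / (1/70) = 5/7.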